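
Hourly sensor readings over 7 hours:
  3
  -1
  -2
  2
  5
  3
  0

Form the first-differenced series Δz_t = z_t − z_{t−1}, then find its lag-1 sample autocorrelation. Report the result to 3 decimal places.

First differences Δz: -4, -1, 4, 3, -2, -3
Mean of differences = -0.5000
Numerator Σ(Δz_t−Δz̄)(Δz_{t+1}−Δz̄) = 13.7500
Denominator Σ(Δz_t−Δz̄)² = 53.5000
r_1(Δz) = 13.7500 / 53.5000 = 0.257

0.257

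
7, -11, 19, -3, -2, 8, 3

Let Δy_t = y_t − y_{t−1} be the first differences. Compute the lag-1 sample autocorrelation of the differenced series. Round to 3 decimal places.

-0.682

First differences Δy: -18, 30, -22, 1, 10, -5
Mean of differences = -0.6667
Numerator Σ(Δy_t−Δȳ)(Δy_{t+1}−Δȳ) = -1249.7778
Denominator Σ(Δy_t−Δȳ)² = 1831.3333
r_1(Δy) = -1249.7778 / 1831.3333 = -0.682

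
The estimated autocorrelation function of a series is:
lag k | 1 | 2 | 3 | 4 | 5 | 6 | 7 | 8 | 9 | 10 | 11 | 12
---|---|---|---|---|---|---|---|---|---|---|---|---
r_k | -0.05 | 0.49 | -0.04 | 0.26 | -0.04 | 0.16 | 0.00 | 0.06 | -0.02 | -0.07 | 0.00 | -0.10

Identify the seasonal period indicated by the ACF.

The largest autocorrelation is r_2 = 0.49, with weaker echoes at lags 4 (0.26) and 6 (0.16); the remaining lags stay at or below 0.06.
The dominant spike at lag 2 indicates a seasonal period of 2.

2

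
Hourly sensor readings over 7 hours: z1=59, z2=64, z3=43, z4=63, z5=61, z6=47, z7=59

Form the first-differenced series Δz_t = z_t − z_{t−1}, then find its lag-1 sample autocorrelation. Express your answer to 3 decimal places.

First differences Δz: 5, -21, 20, -2, -14, 12
Mean of differences = 0.0000
Numerator Σ(Δz_t−Δz̄)(Δz_{t+1}−Δz̄) = -705.0000
Denominator Σ(Δz_t−Δz̄)² = 1210.0000
r_1(Δz) = -705.0000 / 1210.0000 = -0.583

-0.583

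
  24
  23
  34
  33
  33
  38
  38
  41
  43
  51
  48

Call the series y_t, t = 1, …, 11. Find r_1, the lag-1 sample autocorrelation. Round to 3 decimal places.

0.663

Mean ȳ = (24 + 23 + 34 + 33 + 33 + 38 + 38 + 41 + 43 + 51 + 48)/11 = 36.9091
Numerator Σ_{t=1}^{10}(y_t−ȳ)(y_{t+1}−ȳ) = 515.0826
Denominator Σ(y_t−ȳ)² = 776.9091
r_1 = 515.0826 / 776.9091 = 0.663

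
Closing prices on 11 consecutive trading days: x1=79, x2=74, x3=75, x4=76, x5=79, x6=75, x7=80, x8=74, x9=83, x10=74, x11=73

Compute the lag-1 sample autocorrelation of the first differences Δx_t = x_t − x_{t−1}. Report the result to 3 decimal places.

-0.695

First differences Δx: -5, 1, 1, 3, -4, 5, -6, 9, -9, -1
Mean of differences = -0.6000
Numerator Σ(Δx_t−Δx̄)(Δx_{t+1}−Δx̄) = -189.3600
Denominator Σ(Δx_t−Δx̄)² = 272.4000
r_1(Δx) = -189.3600 / 272.4000 = -0.695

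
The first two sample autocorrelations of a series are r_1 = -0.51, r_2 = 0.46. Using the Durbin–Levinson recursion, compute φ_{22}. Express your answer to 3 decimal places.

0.270

φ_{22} = (r_2 − r_1²) / (1 − r_1²)
r_1² = (-0.51)² = 0.2601
Numerator = 0.46 − 0.2601 = 0.1999; denominator = 1 − 0.2601 = 0.7399
φ_{22} = 0.1999 / 0.7399 = 0.270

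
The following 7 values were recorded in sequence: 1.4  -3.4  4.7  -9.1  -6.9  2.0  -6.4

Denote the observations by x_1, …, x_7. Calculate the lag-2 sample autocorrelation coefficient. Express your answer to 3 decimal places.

Mean x̄ = (1.4 − 3.4 + 4.7 − 9.1 − 6.9 + 2.0 − 6.4)/7 = -2.5286
Deviations from mean: 3.9286, -0.8714, 7.2286, -6.5714, -4.3714, 4.5286, -3.8714
Numerator Σ_{t=1}^{5}(x_t−x̄)(x_{t+2}−x̄) = -10.3102
Denominator Σ(x_t−x̄)² = 166.2343
r_2 = -10.3102 / 166.2343 = -0.062

-0.062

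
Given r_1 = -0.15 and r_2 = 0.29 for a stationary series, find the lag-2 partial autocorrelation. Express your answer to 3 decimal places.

0.274

φ_{22} = (r_2 − r_1²) / (1 − r_1²)
r_1² = (-0.15)² = 0.0225
Numerator = 0.29 − 0.0225 = 0.2675; denominator = 1 − 0.0225 = 0.9775
φ_{22} = 0.2675 / 0.9775 = 0.274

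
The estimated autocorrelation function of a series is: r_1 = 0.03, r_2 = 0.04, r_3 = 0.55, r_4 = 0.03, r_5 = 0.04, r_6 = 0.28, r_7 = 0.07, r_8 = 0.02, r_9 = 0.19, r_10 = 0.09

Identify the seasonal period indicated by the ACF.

The largest autocorrelation is r_3 = 0.55, with weaker echoes at lags 6 (0.28) and 9 (0.19); the remaining lags stay at or below 0.09.
The dominant spike at lag 3 indicates a seasonal period of 3.

3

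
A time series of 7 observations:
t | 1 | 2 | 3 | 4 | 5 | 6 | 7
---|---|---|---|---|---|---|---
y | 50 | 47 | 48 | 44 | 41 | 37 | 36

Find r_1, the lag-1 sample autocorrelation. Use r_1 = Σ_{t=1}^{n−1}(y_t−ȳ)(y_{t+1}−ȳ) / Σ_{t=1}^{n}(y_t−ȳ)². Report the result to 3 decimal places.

0.582

Mean ȳ = (50 + 47 + 48 + 44 + 41 + 37 + 36)/7 = 43.2857
Numerator Σ_{t=1}^{6}(y_t−ȳ)(y_{t+1}−ȳ) = 104.3469
Denominator Σ(y_t−ȳ)² = 179.4286
r_1 = 104.3469 / 179.4286 = 0.582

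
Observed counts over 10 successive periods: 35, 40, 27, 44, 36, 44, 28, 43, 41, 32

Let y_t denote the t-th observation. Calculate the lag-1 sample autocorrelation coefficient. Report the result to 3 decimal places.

-0.630

Mean ȳ = (35 + 40 + 27 + 44 + 36 + 44 + 28 + 43 + 41 + 32)/10 = 37.0000
Numerator Σ_{t=1}^{9}(y_t−ȳ)(y_{t+1}−ȳ) = -233.0000
Denominator Σ(y_t−ȳ)² = 370.0000
r_1 = -233.0000 / 370.0000 = -0.630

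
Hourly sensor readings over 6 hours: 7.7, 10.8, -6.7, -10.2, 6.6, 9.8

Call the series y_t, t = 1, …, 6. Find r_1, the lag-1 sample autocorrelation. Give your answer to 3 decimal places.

Mean ȳ = (7.7 + 10.8 − 6.7 − 10.2 + 6.6 + 9.8)/6 = 3.0000
Deviations from mean: 4.7000, 7.8000, -9.7000, -13.2000, 3.6000, 6.8000
Σ(y_t−ȳ)(y_{t+1}−ȳ) = (36.6600) + (-75.6600) + (128.0400) + (-47.5200) + (24.4800) = 66.0000
Denominator Σ(y_t−ȳ)² = 410.4600
r_1 = 66.0000 / 410.4600 = 0.161

0.161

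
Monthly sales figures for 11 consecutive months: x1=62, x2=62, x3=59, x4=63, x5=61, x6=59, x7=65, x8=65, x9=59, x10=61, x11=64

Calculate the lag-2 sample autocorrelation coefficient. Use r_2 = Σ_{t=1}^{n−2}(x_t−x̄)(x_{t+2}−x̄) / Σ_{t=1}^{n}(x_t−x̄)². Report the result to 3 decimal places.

Mean x̄ = (62 + 62 + 59 + 63 + 61 + 59 + 65 + 65 + 59 + 61 + 64)/11 = 61.8182
Numerator Σ_{t=1}^{9}(x_t−x̄)(x_{t+2}−x̄) = -30.6116
Denominator Σ(x_t−x̄)² = 51.6364
r_2 = -30.6116 / 51.6364 = -0.593

-0.593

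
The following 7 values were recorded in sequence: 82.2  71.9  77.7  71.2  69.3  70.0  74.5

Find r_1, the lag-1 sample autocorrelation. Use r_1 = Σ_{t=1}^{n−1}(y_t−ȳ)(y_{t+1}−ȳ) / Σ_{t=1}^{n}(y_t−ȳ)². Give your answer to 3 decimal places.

Mean ȳ = (82.2 + 71.9 + 77.7 + 71.2 + 69.3 + 70.0 + 74.5)/7 = 73.8286
Deviations from mean: 8.3714, -1.9286, 3.8714, -2.6286, -4.5286, -3.8286, 0.6714
Σ(y_t−ȳ)(y_{t+1}−ȳ) = (-16.1449) + (-7.4663) + (-10.1763) + (11.9037) + (17.3380) + (-2.5706) = -7.1165
Denominator Σ(y_t−ȳ)² = 131.3143
r_1 = -7.1165 / 131.3143 = -0.054

-0.054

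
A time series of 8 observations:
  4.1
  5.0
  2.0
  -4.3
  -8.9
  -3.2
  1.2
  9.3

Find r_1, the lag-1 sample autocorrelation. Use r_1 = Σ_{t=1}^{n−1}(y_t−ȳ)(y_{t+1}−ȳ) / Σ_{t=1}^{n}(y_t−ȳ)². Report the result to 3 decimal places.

0.423

Mean ȳ = (4.1 + 5.0 + 2.0 − 4.3 − 8.9 − 3.2 + 1.2 + 9.3)/8 = 0.6500
Deviations from mean: 3.4500, 4.3500, 1.3500, -4.9500, -9.5500, -3.8500, 0.5500, 8.6500
Numerator Σ_{t=1}^{7}(y_t−ȳ)(y_{t+1}−ȳ) = 100.8775
Denominator Σ(y_t−ȳ)² = 238.3000
r_1 = 100.8775 / 238.3000 = 0.423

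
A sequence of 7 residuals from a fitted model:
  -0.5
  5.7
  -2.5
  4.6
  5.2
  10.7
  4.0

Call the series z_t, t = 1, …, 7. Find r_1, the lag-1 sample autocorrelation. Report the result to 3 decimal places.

-0.120

Mean z̄ = (-0.5 + 5.7 − 2.5 + 4.6 + 5.2 + 10.7 + 4.0)/7 = 3.8857
Deviations from mean: -4.3857, 1.8143, -6.3857, 0.7143, 1.3143, 6.8143, 0.1143
Σ(z_t−z̄)(z_{t+1}−z̄) = (-7.9569) + (-11.5855) + (-4.5612) + (0.9388) + (8.9559) + (0.7788) = -13.4302
Denominator Σ(z_t−z̄)² = 111.9886
r_1 = -13.4302 / 111.9886 = -0.120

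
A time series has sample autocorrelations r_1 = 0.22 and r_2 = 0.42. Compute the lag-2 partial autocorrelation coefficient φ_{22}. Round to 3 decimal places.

0.391

φ_{22} = (r_2 − r_1²) / (1 − r_1²)
r_1² = (0.22)² = 0.0484
Numerator = 0.42 − 0.0484 = 0.3716; denominator = 1 − 0.0484 = 0.9516
φ_{22} = 0.3716 / 0.9516 = 0.391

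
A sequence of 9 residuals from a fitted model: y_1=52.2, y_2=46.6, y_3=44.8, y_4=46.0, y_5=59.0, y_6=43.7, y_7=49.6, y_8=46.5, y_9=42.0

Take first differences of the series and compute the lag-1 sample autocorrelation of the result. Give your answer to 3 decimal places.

First differences Δy: -5.6, -1.8, 1.2, 13.0, -15.3, 5.9, -3.1, -4.5
Mean of differences = -1.2750
Numerator Σ(Δy_t−Δȳ)(Δy_{t+1}−Δȳ) = -271.7431
Denominator Σ(Δy_t−Δȳ)² = 490.7950
r_1(Δy) = -271.7431 / 490.7950 = -0.554

-0.554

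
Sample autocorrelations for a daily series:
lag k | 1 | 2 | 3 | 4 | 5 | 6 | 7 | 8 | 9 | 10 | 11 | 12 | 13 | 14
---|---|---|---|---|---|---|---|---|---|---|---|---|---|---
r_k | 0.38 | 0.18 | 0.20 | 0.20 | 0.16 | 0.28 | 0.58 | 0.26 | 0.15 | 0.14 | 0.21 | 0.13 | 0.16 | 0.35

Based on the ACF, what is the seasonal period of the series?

7

The largest autocorrelation is r_7 = 0.58; the remaining lags stay at or below 0.38. The elevated value at lag 1 (0.38), dropping to 0.18 at lag 2, reflects decaying short-term dependence rather than seasonality.
The dominant spike at lag 7 indicates a seasonal period of 7.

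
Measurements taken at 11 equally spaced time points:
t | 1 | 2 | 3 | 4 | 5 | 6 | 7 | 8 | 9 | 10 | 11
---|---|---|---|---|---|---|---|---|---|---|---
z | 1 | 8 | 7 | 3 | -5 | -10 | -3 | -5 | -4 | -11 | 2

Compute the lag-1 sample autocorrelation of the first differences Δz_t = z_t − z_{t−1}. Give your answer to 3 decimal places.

-0.183

First differences Δz: 7, -1, -4, -8, -5, 7, -2, 1, -7, 13
Mean of differences = 0.1000
Numerator Σ(Δz_t−Δz̄)(Δz_{t+1}−Δz̄) = -78.1100
Denominator Σ(Δz_t−Δz̄)² = 426.9000
r_1(Δz) = -78.1100 / 426.9000 = -0.183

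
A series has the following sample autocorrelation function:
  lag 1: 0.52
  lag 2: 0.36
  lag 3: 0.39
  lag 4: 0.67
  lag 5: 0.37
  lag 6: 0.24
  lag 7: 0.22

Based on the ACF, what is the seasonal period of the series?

The largest autocorrelation is r_4 = 0.67; the remaining lags stay at or below 0.52. The elevated value at lag 1 (0.52), dropping to 0.36 at lag 2, reflects decaying short-term dependence rather than seasonality.
The dominant spike at lag 4 indicates a seasonal period of 4.

4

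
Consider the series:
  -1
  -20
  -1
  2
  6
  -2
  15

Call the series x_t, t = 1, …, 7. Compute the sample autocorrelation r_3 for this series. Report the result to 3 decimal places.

-0.134

Mean x̄ = (-1 − 20 − 1 + 2 + 6 − 2 + 15)/7 = -0.1429
Deviations from mean: -0.8571, -19.8571, -0.8571, 2.1429, 6.1429, -1.8571, 15.1429
Numerator Σ_{t=1}^{4}(x_t−x̄)(x_{t+3}−x̄) = -89.7755
Denominator Σ(x_t−x̄)² = 670.8571
r_3 = -89.7755 / 670.8571 = -0.134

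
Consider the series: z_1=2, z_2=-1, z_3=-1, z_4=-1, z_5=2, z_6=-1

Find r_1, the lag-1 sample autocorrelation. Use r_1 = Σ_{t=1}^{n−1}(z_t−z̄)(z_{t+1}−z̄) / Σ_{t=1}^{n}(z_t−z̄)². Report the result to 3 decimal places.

Mean z̄ = (2 − 1 − 1 − 1 + 2 − 1)/6 = 0.0000
Deviations from mean: 2.0000, -1.0000, -1.0000, -1.0000, 2.0000, -1.0000
Σ(z_t−z̄)(z_{t+1}−z̄) = (-2.0000) + (1.0000) + (1.0000) + (-2.0000) + (-2.0000) = -4.0000
Denominator Σ(z_t−z̄)² = 12.0000
r_1 = -4.0000 / 12.0000 = -0.333

-0.333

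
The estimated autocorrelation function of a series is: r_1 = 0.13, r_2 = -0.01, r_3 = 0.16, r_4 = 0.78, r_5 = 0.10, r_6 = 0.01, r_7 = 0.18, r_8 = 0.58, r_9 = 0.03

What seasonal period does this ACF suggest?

The largest autocorrelation is r_4 = 0.78, with a weaker echo at lag 8 (0.58); the remaining lags stay at or below 0.18.
The dominant spike at lag 4 indicates a seasonal period of 4.

4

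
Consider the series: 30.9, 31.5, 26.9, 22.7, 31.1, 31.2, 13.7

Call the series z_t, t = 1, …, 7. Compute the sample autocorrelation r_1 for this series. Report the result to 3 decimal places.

Mean z̄ = (30.9 + 31.5 + 26.9 + 22.7 + 31.1 + 31.2 + 13.7)/7 = 26.8571
Deviations from mean: 4.0429, 4.6429, 0.0429, -4.1571, 4.2429, 4.3429, -13.1571
Σ(z_t−z̄)(z_{t+1}−z̄) = (18.7704) + (0.1990) + (-0.1782) + (-17.6382) + (18.4261) + (-57.1396) = -37.5604
Denominator Σ(z_t−z̄)² = 265.1571
r_1 = -37.5604 / 265.1571 = -0.142

-0.142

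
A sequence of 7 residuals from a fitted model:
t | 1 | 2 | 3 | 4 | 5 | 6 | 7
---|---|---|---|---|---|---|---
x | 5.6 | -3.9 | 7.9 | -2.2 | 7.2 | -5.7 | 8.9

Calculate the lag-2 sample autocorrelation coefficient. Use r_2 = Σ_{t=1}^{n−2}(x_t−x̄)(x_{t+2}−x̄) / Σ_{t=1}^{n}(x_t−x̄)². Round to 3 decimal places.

Mean x̄ = (5.6 − 3.9 + 7.9 − 2.2 + 7.2 − 5.7 + 8.9)/7 = 2.5429
Deviations from mean: 3.0571, -6.4429, 5.3571, -4.7429, 4.6571, -8.2429, 6.3571
Σ(x_t−x̄)(x_{t+2}−x̄) = (16.3776) + (30.5576) + (24.9490) + (39.0947) + (29.6061) = 140.5849
Denominator Σ(x_t−x̄)² = 232.0971
r_2 = 140.5849 / 232.0971 = 0.606

0.606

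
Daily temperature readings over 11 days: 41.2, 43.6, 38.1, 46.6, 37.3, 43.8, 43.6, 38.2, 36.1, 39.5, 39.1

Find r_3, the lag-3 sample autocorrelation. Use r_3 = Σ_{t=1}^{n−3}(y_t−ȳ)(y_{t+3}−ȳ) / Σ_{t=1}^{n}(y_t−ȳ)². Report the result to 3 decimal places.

-0.025

Mean ȳ = (41.2 + 43.6 + 38.1 + 46.6 + 37.3 + 43.8 + 43.6 + 38.2 + 36.1 + 39.5 + 39.1)/11 = 40.6455
Numerator Σ_{t=1}^{8}(y_t−ȳ)(y_{t+3}−ȳ) = -2.7817
Denominator Σ(y_t−ȳ)² = 111.1873
r_3 = -2.7817 / 111.1873 = -0.025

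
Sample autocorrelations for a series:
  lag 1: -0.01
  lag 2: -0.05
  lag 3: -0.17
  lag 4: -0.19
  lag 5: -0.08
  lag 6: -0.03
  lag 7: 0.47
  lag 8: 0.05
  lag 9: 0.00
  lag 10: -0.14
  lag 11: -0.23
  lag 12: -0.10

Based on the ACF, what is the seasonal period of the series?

7

The largest autocorrelation is r_7 = 0.47; the remaining lags stay at or below 0.05.
The dominant spike at lag 7 indicates a seasonal period of 7.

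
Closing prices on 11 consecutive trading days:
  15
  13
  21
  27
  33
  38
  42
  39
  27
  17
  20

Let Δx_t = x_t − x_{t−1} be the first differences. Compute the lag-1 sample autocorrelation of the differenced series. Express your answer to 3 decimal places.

0.522

First differences Δx: -2, 8, 6, 6, 5, 4, -3, -12, -10, 3
Mean of differences = 0.5000
Numerator Σ(Δx_t−Δx̄)(Δx_{t+1}−Δx̄) = 229.7500
Denominator Σ(Δx_t−Δx̄)² = 440.5000
r_1(Δx) = 229.7500 / 440.5000 = 0.522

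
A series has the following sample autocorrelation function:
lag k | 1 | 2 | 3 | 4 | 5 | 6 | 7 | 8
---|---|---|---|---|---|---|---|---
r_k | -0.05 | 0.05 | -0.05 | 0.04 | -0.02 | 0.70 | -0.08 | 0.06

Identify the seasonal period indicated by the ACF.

The largest autocorrelation is r_6 = 0.70; the remaining lags stay at or below 0.06.
The dominant spike at lag 6 indicates a seasonal period of 6.

6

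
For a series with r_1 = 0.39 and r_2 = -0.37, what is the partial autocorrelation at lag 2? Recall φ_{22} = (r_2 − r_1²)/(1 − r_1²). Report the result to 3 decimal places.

φ_{22} = (r_2 − r_1²) / (1 − r_1²)
r_1² = (0.39)² = 0.1521
Numerator = -0.37 − 0.1521 = -0.5221; denominator = 1 − 0.1521 = 0.8479
φ_{22} = -0.5221 / 0.8479 = -0.616

-0.616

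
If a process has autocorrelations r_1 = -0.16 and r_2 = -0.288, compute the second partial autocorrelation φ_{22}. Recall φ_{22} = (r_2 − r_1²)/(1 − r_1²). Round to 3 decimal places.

-0.322

φ_{22} = (r_2 − r_1²) / (1 − r_1²)
r_1² = (-0.16)² = 0.0256
Numerator = -0.288 − 0.0256 = -0.3136; denominator = 1 − 0.0256 = 0.9744
φ_{22} = -0.3136 / 0.9744 = -0.322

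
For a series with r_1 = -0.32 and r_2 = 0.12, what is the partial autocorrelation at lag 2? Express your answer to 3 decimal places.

0.020

φ_{22} = (r_2 − r_1²) / (1 − r_1²)
r_1² = (-0.32)² = 0.1024
Numerator = 0.12 − 0.1024 = 0.0176; denominator = 1 − 0.1024 = 0.8976
φ_{22} = 0.0176 / 0.8976 = 0.020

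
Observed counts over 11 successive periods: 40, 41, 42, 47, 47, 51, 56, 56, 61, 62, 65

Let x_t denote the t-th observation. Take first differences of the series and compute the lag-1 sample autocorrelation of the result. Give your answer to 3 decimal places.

-0.611

First differences Δx: 1, 1, 5, 0, 4, 5, 0, 5, 1, 3
Mean of differences = 2.5000
Numerator Σ(Δx_t−Δx̄)(Δx_{t+1}−Δx̄) = -24.7500
Denominator Σ(Δx_t−Δx̄)² = 40.5000
r_1(Δx) = -24.7500 / 40.5000 = -0.611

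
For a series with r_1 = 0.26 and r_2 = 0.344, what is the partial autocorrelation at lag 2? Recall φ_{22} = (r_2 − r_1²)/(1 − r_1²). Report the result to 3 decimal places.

0.296

φ_{22} = (r_2 − r_1²) / (1 − r_1²)
r_1² = (0.26)² = 0.0676
Numerator = 0.344 − 0.0676 = 0.2764; denominator = 1 − 0.0676 = 0.9324
φ_{22} = 0.2764 / 0.9324 = 0.296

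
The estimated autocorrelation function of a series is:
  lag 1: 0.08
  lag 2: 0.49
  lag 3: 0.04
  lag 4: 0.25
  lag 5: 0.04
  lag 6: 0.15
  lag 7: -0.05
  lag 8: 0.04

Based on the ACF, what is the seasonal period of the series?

The largest autocorrelation is r_2 = 0.49, with weaker echoes at lags 4 (0.25) and 6 (0.15); the remaining lags stay at or below 0.08.
The dominant spike at lag 2 indicates a seasonal period of 2.

2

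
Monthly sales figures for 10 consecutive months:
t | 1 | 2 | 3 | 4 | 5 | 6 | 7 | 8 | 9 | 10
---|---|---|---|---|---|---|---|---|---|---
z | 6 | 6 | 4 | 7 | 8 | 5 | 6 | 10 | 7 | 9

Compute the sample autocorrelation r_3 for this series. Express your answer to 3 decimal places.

0.185

Mean z̄ = (6 + 6 + 4 + 7 + 8 + 5 + 6 + 10 + 7 + 9)/10 = 6.8000
Numerator Σ_{t=1}^{7}(z_t−z̄)(z_{t+3}−z̄) = 5.4800
Denominator Σ(z_t−z̄)² = 29.6000
r_3 = 5.4800 / 29.6000 = 0.185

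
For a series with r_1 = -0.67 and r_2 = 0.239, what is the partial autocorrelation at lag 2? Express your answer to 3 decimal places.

-0.381

φ_{22} = (r_2 − r_1²) / (1 − r_1²)
r_1² = (-0.67)² = 0.4489
Numerator = 0.239 − 0.4489 = -0.2099; denominator = 1 − 0.4489 = 0.5511
φ_{22} = -0.2099 / 0.5511 = -0.381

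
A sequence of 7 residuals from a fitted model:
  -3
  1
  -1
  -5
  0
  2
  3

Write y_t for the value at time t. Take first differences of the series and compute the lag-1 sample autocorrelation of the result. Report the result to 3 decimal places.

First differences Δy: 4, -2, -4, 5, 2, 1
Mean of differences = 1.0000
Numerator Σ(Δy_t−Δȳ)(Δy_{t+1}−Δȳ) = -10.0000
Denominator Σ(Δy_t−Δȳ)² = 60.0000
r_1(Δy) = -10.0000 / 60.0000 = -0.167

-0.167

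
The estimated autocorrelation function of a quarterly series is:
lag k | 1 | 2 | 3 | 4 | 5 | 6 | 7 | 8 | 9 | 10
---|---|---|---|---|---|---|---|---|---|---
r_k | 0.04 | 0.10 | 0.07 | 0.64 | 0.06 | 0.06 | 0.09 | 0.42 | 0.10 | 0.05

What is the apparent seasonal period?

4

The largest autocorrelation is r_4 = 0.64, with a weaker echo at lag 8 (0.42); the remaining lags stay at or below 0.10.
The dominant spike at lag 4 indicates a seasonal period of 4.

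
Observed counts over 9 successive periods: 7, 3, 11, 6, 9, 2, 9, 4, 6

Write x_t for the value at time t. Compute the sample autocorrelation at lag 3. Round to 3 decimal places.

Mean x̄ = (7 + 3 + 11 + 6 + 9 + 2 + 9 + 4 + 6)/9 = 6.3333
Σ(x_t−x̄)(x_{t+3}−x̄) = (-0.2222) + (-8.8889) + (-20.2222) + (-0.8889) + (-6.2222) + (1.4444) = -35.0000
Denominator Σ(x_t−x̄)² = 72.0000
r_3 = -35.0000 / 72.0000 = -0.486

-0.486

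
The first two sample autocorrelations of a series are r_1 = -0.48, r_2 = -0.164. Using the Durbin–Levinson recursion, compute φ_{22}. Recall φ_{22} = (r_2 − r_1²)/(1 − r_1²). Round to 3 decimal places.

φ_{22} = (r_2 − r_1²) / (1 − r_1²)
r_1² = (-0.48)² = 0.2304
Numerator = -0.164 − 0.2304 = -0.3944; denominator = 1 − 0.2304 = 0.7696
φ_{22} = -0.3944 / 0.7696 = -0.512

-0.512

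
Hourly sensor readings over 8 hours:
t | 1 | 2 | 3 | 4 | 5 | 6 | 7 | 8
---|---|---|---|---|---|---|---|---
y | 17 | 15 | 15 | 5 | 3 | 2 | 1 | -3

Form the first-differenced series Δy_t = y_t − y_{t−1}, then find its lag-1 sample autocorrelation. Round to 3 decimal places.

First differences Δy: -2, 0, -10, -2, -1, -1, -4
Mean of differences = -2.8571
Numerator Σ(Δy_t−Δȳ)(Δy_{t+1}−Δȳ) = -21.1633
Denominator Σ(Δy_t−Δȳ)² = 68.8571
r_1(Δy) = -21.1633 / 68.8571 = -0.307

-0.307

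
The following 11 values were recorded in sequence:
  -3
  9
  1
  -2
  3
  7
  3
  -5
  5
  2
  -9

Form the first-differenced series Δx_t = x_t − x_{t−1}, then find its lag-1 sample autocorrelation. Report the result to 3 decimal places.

First differences Δx: 12, -8, -3, 5, 4, -4, -8, 10, -3, -11
Mean of differences = -0.6000
Numerator Σ(Δx_t−Δx̄)(Δx_{t+1}−Δx̄) = -132.5600
Denominator Σ(Δx_t−Δx̄)² = 564.4000
r_1(Δx) = -132.5600 / 564.4000 = -0.235

-0.235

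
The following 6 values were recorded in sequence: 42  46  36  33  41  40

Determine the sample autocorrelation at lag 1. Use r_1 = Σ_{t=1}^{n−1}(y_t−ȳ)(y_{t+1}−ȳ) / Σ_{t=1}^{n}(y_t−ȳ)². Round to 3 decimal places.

0.072

Mean ȳ = (42 + 46 + 36 + 33 + 41 + 40)/6 = 39.6667
Deviations from mean: 2.3333, 6.3333, -3.6667, -6.6667, 1.3333, 0.3333
Numerator Σ_{t=1}^{5}(y_t−ȳ)(y_{t+1}−ȳ) = 7.5556
Denominator Σ(y_t−ȳ)² = 105.3333
r_1 = 7.5556 / 105.3333 = 0.072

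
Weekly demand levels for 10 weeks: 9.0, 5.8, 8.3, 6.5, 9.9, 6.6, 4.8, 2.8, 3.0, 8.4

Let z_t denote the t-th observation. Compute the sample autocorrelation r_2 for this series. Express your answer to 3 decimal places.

Mean z̄ = (9.0 + 5.8 + 8.3 + 6.5 + 9.9 + 6.6 + 4.8 + 2.8 + 3.0 + 8.4)/10 = 6.5100
Numerator Σ_{t=1}^{8}(z_t−z̄)(z_{t+2}−z̄) = 3.3908
Denominator Σ(z_t−z̄)² = 53.9890
r_2 = 3.3908 / 53.9890 = 0.063

0.063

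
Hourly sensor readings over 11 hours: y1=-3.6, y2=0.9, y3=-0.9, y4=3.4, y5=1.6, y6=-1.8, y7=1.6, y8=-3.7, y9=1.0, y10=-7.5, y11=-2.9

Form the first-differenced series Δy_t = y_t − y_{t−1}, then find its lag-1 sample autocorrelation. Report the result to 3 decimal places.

-0.710

First differences Δy: 4.5, -1.8, 4.3, -1.8, -3.4, 3.4, -5.3, 4.7, -8.5, 4.6
Mean of differences = 0.0700
Numerator Σ(Δy_t−Δȳ)(Δy_{t+1}−Δȳ) = -150.4169
Denominator Σ(Δy_t−Δȳ)² = 211.8810
r_1(Δy) = -150.4169 / 211.8810 = -0.710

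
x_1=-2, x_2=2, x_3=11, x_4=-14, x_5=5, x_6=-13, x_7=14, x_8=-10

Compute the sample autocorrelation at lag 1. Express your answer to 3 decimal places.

-0.729

Mean x̄ = (-2 + 2 + 11 − 14 + 5 − 13 + 14 − 10)/8 = -0.8750
Deviations from mean: -1.1250, 2.8750, 11.8750, -13.1250, 5.8750, -12.1250, 14.8750, -9.1250
Σ(x_t−x̄)(x_{t+1}−x̄) = (-3.2344) + (34.1406) + (-155.8594) + (-77.1094) + (-71.2344) + (-180.3594) + (-135.7344) = -589.3906
Denominator Σ(x_t−x̄)² = 808.8750
r_1 = -589.3906 / 808.8750 = -0.729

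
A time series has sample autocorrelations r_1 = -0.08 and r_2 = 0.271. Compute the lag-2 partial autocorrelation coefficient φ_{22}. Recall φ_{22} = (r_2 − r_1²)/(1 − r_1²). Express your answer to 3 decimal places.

φ_{22} = (r_2 − r_1²) / (1 − r_1²)
r_1² = (-0.08)² = 0.0064
Numerator = 0.271 − 0.0064 = 0.2646; denominator = 1 − 0.0064 = 0.9936
φ_{22} = 0.2646 / 0.9936 = 0.266

0.266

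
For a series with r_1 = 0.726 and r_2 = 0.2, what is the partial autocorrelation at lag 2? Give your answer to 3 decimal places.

φ_{22} = (r_2 − r_1²) / (1 − r_1²)
r_1² = (0.726)² = 0.527076
Numerator = 0.2 − 0.5271 = -0.3271; denominator = 1 − 0.5271 = 0.4729
φ_{22} = -0.3271 / 0.4729 = -0.692

-0.692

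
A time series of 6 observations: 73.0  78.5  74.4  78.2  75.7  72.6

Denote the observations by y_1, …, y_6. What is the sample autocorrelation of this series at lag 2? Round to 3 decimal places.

0.091

Mean ȳ = (73.0 + 78.5 + 74.4 + 78.2 + 75.7 + 72.6)/6 = 75.4000
Numerator Σ_{t=1}^{4}(y_t−ȳ)(y_{t+2}−ȳ) = 2.9400
Denominator Σ(y_t−ȳ)² = 32.1400
r_2 = 2.9400 / 32.1400 = 0.091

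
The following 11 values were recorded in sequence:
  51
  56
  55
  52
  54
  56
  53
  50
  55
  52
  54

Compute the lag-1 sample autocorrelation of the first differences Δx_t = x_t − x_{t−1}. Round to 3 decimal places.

-0.366

First differences Δx: 5, -1, -3, 2, 2, -3, -3, 5, -3, 2
Mean of differences = 0.3000
Numerator Σ(Δx_t−Δx̄)(Δx_{t+1}−Δx̄) = -35.8900
Denominator Σ(Δx_t−Δx̄)² = 98.1000
r_1(Δx) = -35.8900 / 98.1000 = -0.366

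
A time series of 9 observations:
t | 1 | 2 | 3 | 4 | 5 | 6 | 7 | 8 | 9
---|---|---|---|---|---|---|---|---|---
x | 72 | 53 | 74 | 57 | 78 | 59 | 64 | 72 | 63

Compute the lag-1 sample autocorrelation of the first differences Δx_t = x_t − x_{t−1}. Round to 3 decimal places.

First differences Δx: -19, 21, -17, 21, -19, 5, 8, -9
Mean of differences = -1.1250
Numerator Σ(Δx_t−Δx̄)(Δx_{t+1}−Δx̄) = -1618.8906
Denominator Σ(Δx_t−Δx̄)² = 2052.8750
r_1(Δx) = -1618.8906 / 2052.8750 = -0.789

-0.789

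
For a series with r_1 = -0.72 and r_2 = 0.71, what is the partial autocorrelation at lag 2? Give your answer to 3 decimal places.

0.398

φ_{22} = (r_2 − r_1²) / (1 − r_1²)
r_1² = (-0.72)² = 0.5184
Numerator = 0.71 − 0.5184 = 0.1916; denominator = 1 − 0.5184 = 0.4816
φ_{22} = 0.1916 / 0.4816 = 0.398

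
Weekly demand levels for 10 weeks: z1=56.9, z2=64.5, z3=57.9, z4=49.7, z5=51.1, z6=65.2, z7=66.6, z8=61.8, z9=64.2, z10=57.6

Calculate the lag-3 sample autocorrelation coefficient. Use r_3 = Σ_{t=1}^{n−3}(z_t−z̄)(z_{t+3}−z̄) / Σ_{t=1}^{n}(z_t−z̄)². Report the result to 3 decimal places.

Mean z̄ = (56.9 + 64.5 + 57.9 + 49.7 + 51.1 + 65.2 + 66.6 + 61.8 + 64.2 + 57.6)/10 = 59.5500
Numerator Σ_{t=1}^{7}(z_t−z̄)(z_{t+3}−z̄) = -100.9775
Denominator Σ(z_t−z̄)² = 314.7850
r_3 = -100.9775 / 314.7850 = -0.321

-0.321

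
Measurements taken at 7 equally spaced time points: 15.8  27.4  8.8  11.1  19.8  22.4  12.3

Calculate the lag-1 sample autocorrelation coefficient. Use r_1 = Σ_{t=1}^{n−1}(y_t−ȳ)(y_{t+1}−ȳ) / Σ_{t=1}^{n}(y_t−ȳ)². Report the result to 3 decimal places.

Mean ȳ = (15.8 + 27.4 + 8.8 + 11.1 + 19.8 + 22.4 + 12.3)/7 = 16.8000
Deviations from mean: -1.0000, 10.6000, -8.0000, -5.7000, 3.0000, 5.6000, -4.5000
Numerator Σ_{t=1}^{6}(y_t−ȳ)(y_{t+1}−ȳ) = -75.3000
Denominator Σ(y_t−ȳ)² = 270.4600
r_1 = -75.3000 / 270.4600 = -0.278

-0.278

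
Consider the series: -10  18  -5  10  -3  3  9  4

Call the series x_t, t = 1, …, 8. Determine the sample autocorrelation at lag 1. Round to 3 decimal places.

Mean x̄ = (-10 + 18 − 5 + 10 − 3 + 3 + 9 + 4)/8 = 3.2500
Deviations from mean: -13.2500, 14.7500, -8.2500, 6.7500, -6.2500, -0.2500, 5.7500, 0.7500
Numerator Σ_{t=1}^{7}(x_t−x̄)(x_{t+1}−x̄) = -410.5625
Denominator Σ(x_t−x̄)² = 579.5000
r_1 = -410.5625 / 579.5000 = -0.708

-0.708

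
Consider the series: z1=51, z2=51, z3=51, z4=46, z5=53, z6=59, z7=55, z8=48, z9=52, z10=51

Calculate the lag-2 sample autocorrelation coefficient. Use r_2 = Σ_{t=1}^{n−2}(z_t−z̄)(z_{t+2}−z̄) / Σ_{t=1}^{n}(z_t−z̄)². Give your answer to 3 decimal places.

-0.501

Mean z̄ = (51 + 51 + 51 + 46 + 53 + 59 + 55 + 48 + 52 + 51)/10 = 51.7000
Numerator Σ_{t=1}^{8}(z_t−z̄)(z_{t+2}−z̄) = -57.1800
Denominator Σ(z_t−z̄)² = 114.1000
r_2 = -57.1800 / 114.1000 = -0.501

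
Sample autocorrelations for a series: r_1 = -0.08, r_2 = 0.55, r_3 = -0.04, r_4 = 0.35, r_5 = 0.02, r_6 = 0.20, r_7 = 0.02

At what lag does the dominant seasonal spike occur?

The largest autocorrelation is r_2 = 0.55, with weaker echoes at lags 4 (0.35) and 6 (0.20); the remaining lags stay at or below 0.02.
The dominant spike at lag 2 indicates a seasonal period of 2.

2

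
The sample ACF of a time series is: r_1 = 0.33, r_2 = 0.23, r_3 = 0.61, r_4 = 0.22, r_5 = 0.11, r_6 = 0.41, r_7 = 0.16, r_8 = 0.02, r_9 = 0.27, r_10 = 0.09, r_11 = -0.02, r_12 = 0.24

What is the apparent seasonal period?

The largest autocorrelation is r_3 = 0.61, with a weaker echo at lag 6 (0.41); the remaining lags stay at or below 0.33. The elevated value at lag 1 (0.33), dropping to 0.23 at lag 2, reflects decaying short-term dependence rather than seasonality.
The dominant spike at lag 3 indicates a seasonal period of 3.

3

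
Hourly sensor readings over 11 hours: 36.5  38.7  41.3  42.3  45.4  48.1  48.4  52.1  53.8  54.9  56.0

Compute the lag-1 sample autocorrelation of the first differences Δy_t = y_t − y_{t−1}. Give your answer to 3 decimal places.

First differences Δy: 2.2, 2.6, 1.0, 3.1, 2.7, 0.3, 3.7, 1.7, 1.1, 1.1
Mean of differences = 1.9500
Numerator Σ(Δy_t−Δȳ)(Δy_{t+1}−Δȳ) = -4.3125
Denominator Σ(Δy_t−Δȳ)² = 10.5650
r_1(Δy) = -4.3125 / 10.5650 = -0.408

-0.408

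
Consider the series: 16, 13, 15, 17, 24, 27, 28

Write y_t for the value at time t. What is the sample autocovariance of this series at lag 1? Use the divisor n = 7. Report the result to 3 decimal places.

Mean ȳ = (16 + 13 + 15 + 17 + 24 + 27 + 28)/7 = 20.0000
Deviations: -4.0000, -7.0000, -5.0000, -3.0000, 4.0000, 7.0000, 8.0000
Σ_{t=1}^{6}(y_t−ȳ)(y_{t+1}−ȳ) = 150.0000
γ_1 = 150.0000 / 7 = 21.429

21.429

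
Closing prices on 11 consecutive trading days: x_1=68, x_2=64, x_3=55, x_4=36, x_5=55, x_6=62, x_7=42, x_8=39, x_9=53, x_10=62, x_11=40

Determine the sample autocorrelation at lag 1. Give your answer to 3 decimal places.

Mean x̄ = (68 + 64 + 55 + 36 + 55 + 62 + 42 + 39 + 53 + 62 + 40)/11 = 52.3636
Numerator Σ_{t=1}^{10}(x_t−x̄)(x_{t+1}−x̄) = 68.8678
Denominator Σ(x_t−x̄)² = 1286.5455
r_1 = 68.8678 / 1286.5455 = 0.054

0.054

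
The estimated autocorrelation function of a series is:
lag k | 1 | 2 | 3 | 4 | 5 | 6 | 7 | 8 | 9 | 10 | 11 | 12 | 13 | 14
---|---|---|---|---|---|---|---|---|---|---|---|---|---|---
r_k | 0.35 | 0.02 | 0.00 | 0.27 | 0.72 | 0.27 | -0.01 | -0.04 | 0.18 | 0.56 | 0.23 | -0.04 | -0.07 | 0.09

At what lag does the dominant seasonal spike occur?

5

The largest autocorrelation is r_5 = 0.72, with a weaker echo at lag 10 (0.56); the remaining lags stay at or below 0.35. The elevated value at lag 1 (0.35), dropping to 0.02 at lag 2, reflects decaying short-term dependence rather than seasonality.
The dominant spike at lag 5 indicates a seasonal period of 5.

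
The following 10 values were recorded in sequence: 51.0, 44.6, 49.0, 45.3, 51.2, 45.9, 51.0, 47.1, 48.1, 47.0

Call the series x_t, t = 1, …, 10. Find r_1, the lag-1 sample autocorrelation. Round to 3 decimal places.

-0.751

Mean x̄ = (51.0 + 44.6 + 49.0 + 45.3 + 51.2 + 45.9 + 51.0 + 47.1 + 48.1 + 47.0)/10 = 48.0200
Numerator Σ_{t=1}^{9}(x_t−x̄)(x_{t+1}−x̄) = -40.8144
Denominator Σ(x_t−x̄)² = 54.3160
r_1 = -40.8144 / 54.3160 = -0.751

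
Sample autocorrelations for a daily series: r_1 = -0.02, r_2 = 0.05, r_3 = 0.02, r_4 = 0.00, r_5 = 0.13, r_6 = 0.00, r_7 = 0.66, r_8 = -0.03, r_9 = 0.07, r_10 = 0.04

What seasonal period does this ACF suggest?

7

The largest autocorrelation is r_7 = 0.66; the remaining lags stay at or below 0.13.
The dominant spike at lag 7 indicates a seasonal period of 7.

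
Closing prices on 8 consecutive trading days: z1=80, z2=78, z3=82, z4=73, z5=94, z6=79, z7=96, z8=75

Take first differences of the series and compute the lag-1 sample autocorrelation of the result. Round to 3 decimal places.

-0.768

First differences Δz: -2, 4, -9, 21, -15, 17, -21
Mean of differences = -0.7143
Numerator Σ(Δz_t−Δz̄)(Δz_{t+1}−Δz̄) = -1147.6531
Denominator Σ(Δz_t−Δz̄)² = 1493.4286
r_1(Δz) = -1147.6531 / 1493.4286 = -0.768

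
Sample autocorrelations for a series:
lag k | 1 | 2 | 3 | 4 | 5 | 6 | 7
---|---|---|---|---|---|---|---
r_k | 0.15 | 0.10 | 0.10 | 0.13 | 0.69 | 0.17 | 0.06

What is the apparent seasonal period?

The largest autocorrelation is r_5 = 0.69; the remaining lags stay at or below 0.17.
The dominant spike at lag 5 indicates a seasonal period of 5.

5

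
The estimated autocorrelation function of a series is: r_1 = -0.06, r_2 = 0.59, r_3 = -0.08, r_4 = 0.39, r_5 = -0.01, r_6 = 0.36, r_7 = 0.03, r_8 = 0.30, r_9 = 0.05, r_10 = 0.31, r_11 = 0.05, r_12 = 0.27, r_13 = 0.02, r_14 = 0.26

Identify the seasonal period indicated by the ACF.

The largest autocorrelation is r_2 = 0.59, with weaker echoes at lags 4 (0.39), 6 (0.36), 8 (0.30), 10 (0.31), 12 (0.27) and 14 (0.26); the remaining lags stay at or below 0.05.
The dominant spike at lag 2 indicates a seasonal period of 2.

2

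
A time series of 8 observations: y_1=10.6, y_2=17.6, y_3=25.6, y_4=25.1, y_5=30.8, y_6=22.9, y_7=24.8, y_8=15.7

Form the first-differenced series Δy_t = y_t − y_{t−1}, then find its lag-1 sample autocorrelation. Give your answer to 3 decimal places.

-0.117

First differences Δy: 7.0, 8.0, -0.5, 5.7, -7.9, 1.9, -9.1
Mean of differences = 0.7286
Numerator Σ(Δy_t−Δȳ)(Δy_{t+1}−Δȳ) = -33.9565
Denominator Σ(Δy_t−Δȳ)² = 290.8543
r_1(Δy) = -33.9565 / 290.8543 = -0.117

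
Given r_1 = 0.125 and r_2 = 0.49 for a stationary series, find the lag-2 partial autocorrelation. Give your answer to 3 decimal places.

0.482

φ_{22} = (r_2 − r_1²) / (1 − r_1²)
r_1² = (0.125)² = 0.015625
Numerator = 0.49 − 0.0156 = 0.4744; denominator = 1 − 0.0156 = 0.9844
φ_{22} = 0.4744 / 0.9844 = 0.482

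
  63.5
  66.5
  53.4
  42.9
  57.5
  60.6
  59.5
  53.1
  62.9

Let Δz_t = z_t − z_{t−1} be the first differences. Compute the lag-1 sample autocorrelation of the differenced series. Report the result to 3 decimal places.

First differences Δz: 3.0, -13.1, -10.5, 14.6, 3.1, -1.1, -6.4, 9.8
Mean of differences = -0.0750
Numerator Σ(Δz_t−Δz̄)(Δz_{t+1}−Δz̄) = -69.8906
Denominator Σ(Δz_t−Δz̄)² = 651.7950
r_1(Δz) = -69.8906 / 651.7950 = -0.107

-0.107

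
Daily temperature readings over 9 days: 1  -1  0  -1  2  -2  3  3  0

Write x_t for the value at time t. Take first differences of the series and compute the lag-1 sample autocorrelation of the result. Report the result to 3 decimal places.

First differences Δx: -2, 1, -1, 3, -4, 5, 0, -3
Mean of differences = -0.1250
Numerator Σ(Δx_t−Δx̄)(Δx_{t+1}−Δx̄) = -37.5156
Denominator Σ(Δx_t−Δx̄)² = 64.8750
r_1(Δx) = -37.5156 / 64.8750 = -0.578

-0.578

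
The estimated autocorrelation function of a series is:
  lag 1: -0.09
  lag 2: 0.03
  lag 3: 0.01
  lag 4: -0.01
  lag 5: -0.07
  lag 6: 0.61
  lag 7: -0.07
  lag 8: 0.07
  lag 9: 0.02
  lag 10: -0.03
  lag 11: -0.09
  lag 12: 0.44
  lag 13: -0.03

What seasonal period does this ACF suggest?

6

The largest autocorrelation is r_6 = 0.61, with a weaker echo at lag 12 (0.44); the remaining lags stay at or below 0.07.
The dominant spike at lag 6 indicates a seasonal period of 6.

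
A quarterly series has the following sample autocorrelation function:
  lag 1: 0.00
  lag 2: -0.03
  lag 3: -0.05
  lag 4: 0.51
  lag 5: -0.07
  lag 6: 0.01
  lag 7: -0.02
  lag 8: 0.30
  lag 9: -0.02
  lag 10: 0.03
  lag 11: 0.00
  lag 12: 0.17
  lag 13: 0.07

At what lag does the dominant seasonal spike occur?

The largest autocorrelation is r_4 = 0.51, with weaker echoes at lags 8 (0.30) and 12 (0.17); the remaining lags stay at or below 0.07.
The dominant spike at lag 4 indicates a seasonal period of 4.

4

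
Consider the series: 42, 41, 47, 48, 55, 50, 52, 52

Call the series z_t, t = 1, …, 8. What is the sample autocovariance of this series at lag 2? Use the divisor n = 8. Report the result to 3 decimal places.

Mean z̄ = (42 + 41 + 47 + 48 + 55 + 50 + 52 + 52)/8 = 48.3750
Deviations: -6.3750, -7.3750, -1.3750, -0.3750, 6.6250, 1.6250, 3.6250, 3.6250
Σ_{t=1}^{6}(z_t−z̄)(z_{t+2}−z̄) = 31.7188
γ_2 = 31.7188 / 8 = 3.965

3.965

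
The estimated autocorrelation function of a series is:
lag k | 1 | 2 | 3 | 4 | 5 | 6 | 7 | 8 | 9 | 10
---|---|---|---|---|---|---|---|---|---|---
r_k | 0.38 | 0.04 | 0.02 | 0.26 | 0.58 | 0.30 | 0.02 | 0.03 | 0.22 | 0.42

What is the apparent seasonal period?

5

The largest autocorrelation is r_5 = 0.58, with a weaker echo at lag 10 (0.42); the remaining lags stay at or below 0.38. The elevated value at lag 1 (0.38), dropping to 0.04 at lag 2, reflects decaying short-term dependence rather than seasonality.
The dominant spike at lag 5 indicates a seasonal period of 5.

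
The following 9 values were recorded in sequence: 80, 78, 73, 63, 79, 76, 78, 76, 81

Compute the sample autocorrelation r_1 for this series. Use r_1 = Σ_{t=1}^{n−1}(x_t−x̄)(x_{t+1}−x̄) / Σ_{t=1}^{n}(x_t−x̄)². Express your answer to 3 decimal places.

0.008

Mean x̄ = (80 + 78 + 73 + 63 + 79 + 76 + 78 + 76 + 81)/9 = 76.0000
Numerator Σ_{t=1}^{8}(x_t−x̄)(x_{t+1}−x̄) = 2.0000
Denominator Σ(x_t−x̄)² = 236.0000
r_1 = 2.0000 / 236.0000 = 0.008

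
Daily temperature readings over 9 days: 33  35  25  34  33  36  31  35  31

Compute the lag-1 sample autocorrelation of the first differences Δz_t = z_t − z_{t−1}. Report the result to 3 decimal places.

-0.688

First differences Δz: 2, -10, 9, -1, 3, -5, 4, -4
Mean of differences = -0.2500
Numerator Σ(Δz_t−Δz̄)(Δz_{t+1}−Δz̄) = -173.0625
Denominator Σ(Δz_t−Δz̄)² = 251.5000
r_1(Δz) = -173.0625 / 251.5000 = -0.688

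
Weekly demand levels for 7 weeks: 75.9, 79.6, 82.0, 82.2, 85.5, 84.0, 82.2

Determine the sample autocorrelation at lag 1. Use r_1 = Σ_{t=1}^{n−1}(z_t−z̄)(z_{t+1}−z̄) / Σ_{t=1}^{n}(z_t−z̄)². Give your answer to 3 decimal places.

Mean z̄ = (75.9 + 79.6 + 82.0 + 82.2 + 85.5 + 84.0 + 82.2)/7 = 81.6286
Deviations from mean: -5.7286, -2.0286, 0.3714, 0.5714, 3.8714, 2.3714, 0.5714
Σ(z_t−z̄)(z_{t+1}−z̄) = (11.6208) + (-0.7535) + (0.2122) + (2.2122) + (9.1808) + (1.3551) = 23.8278
Denominator Σ(z_t−z̄)² = 58.3343
r_1 = 23.8278 / 58.3343 = 0.408

0.408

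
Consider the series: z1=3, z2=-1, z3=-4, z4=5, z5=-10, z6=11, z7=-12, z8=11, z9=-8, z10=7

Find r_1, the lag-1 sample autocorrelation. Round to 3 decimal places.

-0.901

Mean z̄ = (3 − 1 − 4 + 5 − 10 + 11 − 12 + 11 − 8 + 7)/10 = 0.2000
Numerator Σ_{t=1}^{9}(z_t−z̄)(z_{t+1}−z̄) = -585.4400
Denominator Σ(z_t−z̄)² = 649.6000
r_1 = -585.4400 / 649.6000 = -0.901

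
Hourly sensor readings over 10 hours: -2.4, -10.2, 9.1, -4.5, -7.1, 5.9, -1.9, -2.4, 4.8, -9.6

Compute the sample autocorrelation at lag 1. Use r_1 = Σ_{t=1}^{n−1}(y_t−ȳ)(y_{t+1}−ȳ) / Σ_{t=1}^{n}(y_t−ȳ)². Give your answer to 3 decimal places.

Mean ȳ = (-2.4 − 10.2 + 9.1 − 4.5 − 7.1 + 5.9 − 1.9 − 2.4 + 4.8 − 9.6)/10 = -1.8300
Numerator Σ_{t=1}^{9}(y_t−ȳ)(y_{t+1}−ȳ) = -198.3579
Denominator Σ(y_t−ȳ)² = 389.1610
r_1 = -198.3579 / 389.1610 = -0.510

-0.510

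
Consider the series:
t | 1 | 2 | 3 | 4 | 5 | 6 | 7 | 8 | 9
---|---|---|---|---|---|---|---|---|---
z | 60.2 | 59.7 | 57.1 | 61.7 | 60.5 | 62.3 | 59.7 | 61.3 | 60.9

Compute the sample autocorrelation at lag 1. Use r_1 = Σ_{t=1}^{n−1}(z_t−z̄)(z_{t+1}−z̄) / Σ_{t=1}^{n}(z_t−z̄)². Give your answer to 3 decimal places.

-0.166

Mean z̄ = (60.2 + 59.7 + 57.1 + 61.7 + 60.5 + 62.3 + 59.7 + 61.3 + 60.9)/9 = 60.3778
Numerator Σ_{t=1}^{8}(z_t−z̄)(z_{t+1}−z̄) = -3.0416
Denominator Σ(z_t−z̄)² = 18.2756
r_1 = -3.0416 / 18.2756 = -0.166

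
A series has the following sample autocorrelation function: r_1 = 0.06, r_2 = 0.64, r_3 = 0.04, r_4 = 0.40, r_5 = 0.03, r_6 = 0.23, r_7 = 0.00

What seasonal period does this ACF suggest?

The largest autocorrelation is r_2 = 0.64, with weaker echoes at lags 4 (0.40) and 6 (0.23); the remaining lags stay at or below 0.06.
The dominant spike at lag 2 indicates a seasonal period of 2.

2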